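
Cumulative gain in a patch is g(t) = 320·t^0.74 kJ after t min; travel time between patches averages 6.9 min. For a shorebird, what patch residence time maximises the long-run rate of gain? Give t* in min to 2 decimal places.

19.64 min

Maximise g(t)/(T+t): set derivative to zero → g'(t)(T+t) = g(t).
g'(t) = 0.74·320·t^-0.26. Setting 0.74·320·t^-0.26 = 320·t^0.74/(6.9+t) gives 0.74(6.9+t) = t, so 0.26·t = 0.74×6.9.
t* = 0.74×6.9/0.26 = 19.64 min.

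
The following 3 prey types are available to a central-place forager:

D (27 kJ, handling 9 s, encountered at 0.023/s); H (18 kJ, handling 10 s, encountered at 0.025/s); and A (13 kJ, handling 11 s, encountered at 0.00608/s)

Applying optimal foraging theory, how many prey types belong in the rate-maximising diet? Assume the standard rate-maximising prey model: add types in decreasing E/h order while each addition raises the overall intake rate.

3

E/h in descending order: D 3, H 1.8, A 1.18 kJ/s. The optimal diet is the largest prefix of this list for which every included type satisfies E_i/h_i > R on the types above it.
Rate on top 1: 0.5145. H: 1.8 > 0.5145 → include.
Rate on top 2: 0.7351. A: 1.18 > 0.7351 → include.
Optimal diet: D, H, A — 3 of 3 types.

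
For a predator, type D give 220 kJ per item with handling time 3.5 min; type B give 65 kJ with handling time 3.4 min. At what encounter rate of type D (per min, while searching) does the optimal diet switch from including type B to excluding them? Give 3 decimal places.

The zero-one rule: include type B iff E₂/h₂ > λE₁/(1+λh₁). Equality gives the switch point.
λE₁h₂ = E₂ + λE₂h₁ ⇒ λ = E₂/(E₁h₂ − E₂h₁) = 65/(748 − 227.5) = 0.1249 per min.

0.125 per min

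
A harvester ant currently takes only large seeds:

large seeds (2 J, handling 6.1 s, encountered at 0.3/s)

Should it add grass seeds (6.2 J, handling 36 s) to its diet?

No

Intake rate on the current diet: R = (0.3×2) / (1 + 0.3×6.1) = 0.6/2.83 = 0.212 J/s.
grass seeds: E/h = 6.2/36 = 0.1722 J/s.
0.1722 < 0.212, so adding grass seeds would lower the average — exclude it.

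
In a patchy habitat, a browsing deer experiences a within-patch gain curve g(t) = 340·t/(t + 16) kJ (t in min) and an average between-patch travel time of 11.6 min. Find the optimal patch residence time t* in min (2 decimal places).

Maximise g(t)/(T+t): set derivative to zero → g'(t)(T+t) = g(t).
g'(t) = 340·16/(t + 16)². Setting 340·16/(t+16)² = 340t/[(t+16)(11.6+t)] gives 16(11.6+t) = t(t+16), so t² = 16×11.6 = 185.6.
t* = √185.6 = 13.62 min.

13.62 min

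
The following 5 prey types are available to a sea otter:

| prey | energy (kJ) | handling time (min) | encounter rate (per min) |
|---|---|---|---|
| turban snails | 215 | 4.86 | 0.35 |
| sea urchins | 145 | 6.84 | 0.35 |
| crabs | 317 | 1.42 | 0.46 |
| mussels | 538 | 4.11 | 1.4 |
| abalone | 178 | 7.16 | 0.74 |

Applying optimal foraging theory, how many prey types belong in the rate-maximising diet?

Profitabilities (E/h, kJ/min): crabs 223, mussels 131, turban snails 44.2, abalone 24.9, sea urchins 21.2. Add prey in this order while the next type's profitability exceeds the intake rate on those already taken.
Rate on top 1: 88.2. mussels: 131 > 88.2 → include.
Rate on top 2: 121.4. turban snails: 44.2 < 121.4 → exclude; stop.
Optimal diet: crabs, mussels — 2 of 5 types.

2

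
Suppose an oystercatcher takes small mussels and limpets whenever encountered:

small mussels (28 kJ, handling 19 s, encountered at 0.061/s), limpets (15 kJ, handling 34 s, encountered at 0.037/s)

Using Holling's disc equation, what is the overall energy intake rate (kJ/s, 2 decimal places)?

Energy encountered per unit search time: 0.061×28 + 0.037×15 = 2.263 kJ/s.
Handling time per unit search time: 0.061×19 + 0.037×34 = 2.417.
Rate = 2.263/(1 + 2.417) = 0.6623 kJ/s.

0.66 kJ/s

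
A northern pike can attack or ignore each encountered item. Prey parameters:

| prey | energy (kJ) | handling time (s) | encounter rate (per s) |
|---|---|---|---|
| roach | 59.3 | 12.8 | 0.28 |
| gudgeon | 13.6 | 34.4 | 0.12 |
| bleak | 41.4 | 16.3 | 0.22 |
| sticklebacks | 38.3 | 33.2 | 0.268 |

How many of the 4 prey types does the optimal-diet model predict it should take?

Rank by E/h (kJ/s): roach 4.63, bleak 2.54, sticklebacks 1.15, gudgeon 0.395. Include each in turn until the next type's E/h falls below the running intake rate.
Rate on top 1: 3.622. bleak: 2.54 < 3.622 → exclude; stop.
Optimal diet: roach — 1 of 4 types.

1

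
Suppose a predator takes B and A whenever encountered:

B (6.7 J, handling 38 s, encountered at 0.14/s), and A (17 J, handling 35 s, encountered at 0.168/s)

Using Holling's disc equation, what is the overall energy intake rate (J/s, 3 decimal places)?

Energy encountered per unit search time: 0.14×6.7 + 0.168×17 = 3.794 J/s.
Handling time per unit search time: 0.14×38 + 0.168×35 = 11.2.
Rate = 3.794/(1 + 11.2) = 0.311 J/s.

0.311 J/s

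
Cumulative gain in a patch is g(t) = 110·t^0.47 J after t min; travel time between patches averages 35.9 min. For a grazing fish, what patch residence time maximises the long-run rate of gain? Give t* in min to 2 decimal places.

31.84 min

Maximise g(t)/(T+t): set derivative to zero → g'(t)(T+t) = g(t).
g'(t) = 0.47·110·t^-0.53. Setting 0.47·110·t^-0.53 = 110·t^0.47/(35.9+t) gives 0.47(35.9+t) = t, so 0.53·t = 0.47×35.9.
t* = 0.47×35.9/0.53 = 31.84 min.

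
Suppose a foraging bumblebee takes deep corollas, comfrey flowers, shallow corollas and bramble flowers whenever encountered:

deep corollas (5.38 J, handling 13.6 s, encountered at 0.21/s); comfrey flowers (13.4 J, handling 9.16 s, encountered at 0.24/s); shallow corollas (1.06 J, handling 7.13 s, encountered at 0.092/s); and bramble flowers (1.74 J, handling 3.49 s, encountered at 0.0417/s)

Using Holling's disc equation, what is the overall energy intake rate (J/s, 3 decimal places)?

0.659 J/s

Energy encountered per unit search time: 0.21×5.38 + 0.24×13.4 + 0.092×1.06 + 0.0417×1.74 = 4.516 J/s.
Handling time per unit search time: 0.21×13.6 + 0.24×9.16 + 0.092×7.13 + 0.0417×3.49 = 5.856.
Rate = 4.516/(1 + 5.856) = 0.6587 J/s.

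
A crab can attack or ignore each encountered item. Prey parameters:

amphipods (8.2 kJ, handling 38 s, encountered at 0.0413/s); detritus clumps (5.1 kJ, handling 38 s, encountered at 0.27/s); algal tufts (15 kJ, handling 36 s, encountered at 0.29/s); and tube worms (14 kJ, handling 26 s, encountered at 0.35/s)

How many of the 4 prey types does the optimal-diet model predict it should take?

1

Rank by E/h (kJ/s): tube worms 0.538, algal tufts 0.417, amphipods 0.216, detritus clumps 0.134. Include each in turn until the next type's E/h falls below the running intake rate.
Rate on top 1: 0.4851. algal tufts: 0.417 < 0.4851 → exclude; stop.
Optimal diet: tube worms — 1 of 4 types.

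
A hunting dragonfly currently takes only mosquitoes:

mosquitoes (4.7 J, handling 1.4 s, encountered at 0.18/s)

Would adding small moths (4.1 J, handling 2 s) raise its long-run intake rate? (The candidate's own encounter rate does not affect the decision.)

Yes

Intake rate on the current diet: R = (0.18×4.7) / (1 + 0.18×1.4) = 0.846/1.252 = 0.6757 J/s.
small moths: E/h = 4.1/2 = 2.05 J/s.
2.05 > 0.6757, so adding small moths raises the average — include it.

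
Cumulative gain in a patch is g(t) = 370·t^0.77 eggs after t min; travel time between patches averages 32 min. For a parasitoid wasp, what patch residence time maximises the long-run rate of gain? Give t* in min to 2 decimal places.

Optimal t* satisfies g'(t*) = g(t*)/(T + t*).
g'(t) = 0.77·370·t^-0.23. Setting 0.77·370·t^-0.23 = 370·t^0.77/(32+t) gives 0.77(32+t) = t, so 0.23·t = 0.77×32.
t* = 0.77×32/0.23 = 107.1 min.

107.13 min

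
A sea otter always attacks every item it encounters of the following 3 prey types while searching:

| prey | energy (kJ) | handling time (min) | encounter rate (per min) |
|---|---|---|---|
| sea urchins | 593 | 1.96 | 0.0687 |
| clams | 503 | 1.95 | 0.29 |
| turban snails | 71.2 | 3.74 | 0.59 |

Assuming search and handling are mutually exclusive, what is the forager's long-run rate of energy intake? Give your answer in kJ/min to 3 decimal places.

R = (0.0687×593 + 0.29×503 + 0.59×71.2) / (1 + 0.0687×1.96 + 0.29×1.95 + 0.59×3.74) = 228.6/3.907 = 58.52 kJ/min.

58.518 kJ/min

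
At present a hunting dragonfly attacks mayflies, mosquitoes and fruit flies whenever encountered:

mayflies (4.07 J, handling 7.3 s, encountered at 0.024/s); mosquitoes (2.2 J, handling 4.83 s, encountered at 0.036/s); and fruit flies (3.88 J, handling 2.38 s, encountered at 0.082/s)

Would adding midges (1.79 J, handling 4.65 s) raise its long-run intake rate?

Yes

Intake rate on the current diet: R = (0.024×4.07 + 0.036×2.2 + 0.082×3.88) / (1 + 0.024×7.3 + 0.036×4.83 + 0.082×2.38) = 0.495/1.544 = 0.3206 J/s.
midges: E/h = 1.79/4.65 = 0.3849 J/s.
0.3849 > 0.3206, so adding midges raises the average — include it.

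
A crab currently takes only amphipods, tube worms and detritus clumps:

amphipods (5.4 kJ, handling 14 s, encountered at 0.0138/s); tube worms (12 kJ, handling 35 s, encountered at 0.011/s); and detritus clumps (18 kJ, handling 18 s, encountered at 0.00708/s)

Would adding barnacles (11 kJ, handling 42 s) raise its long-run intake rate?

Yes

Intake rate on the current diet: R = (0.0138×5.4 + 0.011×12 + 0.00708×18) / (1 + 0.0138×14 + 0.011×35 + 0.00708×18) = 0.334/1.706 = 0.1958 kJ/s.
barnacles: E/h = 11/42 = 0.2619 kJ/s.
0.2619 > 0.1958, so adding barnacles raises the average — include it.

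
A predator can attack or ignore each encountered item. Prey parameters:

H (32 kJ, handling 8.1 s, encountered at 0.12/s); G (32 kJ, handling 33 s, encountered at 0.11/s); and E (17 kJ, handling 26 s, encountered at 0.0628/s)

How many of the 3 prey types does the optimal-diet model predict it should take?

1

Profitabilities (E/h, kJ/s): H 3.95, G 0.97, E 0.654. Add prey in this order while the next type's profitability exceeds the intake rate on those already taken.
Rate on top 1: 1.947. G: 0.97 < 1.947 → exclude; stop.
Optimal diet: H — 1 of 3 types.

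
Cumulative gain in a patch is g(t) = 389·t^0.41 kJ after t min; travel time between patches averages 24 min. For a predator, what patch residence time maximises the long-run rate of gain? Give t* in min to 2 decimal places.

Optimal t* satisfies g'(t*) = g(t*)/(T + t*).
g'(t) = 0.41·389·t^-0.59. Setting 0.41·389·t^-0.59 = 389·t^0.41/(24+t) gives 0.41(24+t) = t, so 0.59·t = 0.41×24.
t* = 0.41×24/0.59 = 16.68 min.

16.68 min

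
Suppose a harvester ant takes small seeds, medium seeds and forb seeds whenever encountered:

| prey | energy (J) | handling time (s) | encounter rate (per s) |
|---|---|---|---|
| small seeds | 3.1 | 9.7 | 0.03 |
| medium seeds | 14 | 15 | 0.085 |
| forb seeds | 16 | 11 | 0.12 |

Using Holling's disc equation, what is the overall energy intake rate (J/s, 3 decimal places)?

R = (0.03×3.1 + 0.085×14 + 0.12×16) / (1 + 0.03×9.7 + 0.085×15 + 0.12×11) = 3.203/3.886 = 0.8242 J/s.

0.824 J/s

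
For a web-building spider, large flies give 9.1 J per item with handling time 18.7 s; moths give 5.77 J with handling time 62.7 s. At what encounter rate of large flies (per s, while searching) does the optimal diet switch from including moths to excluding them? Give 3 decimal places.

Drop moths once their profitability E₂/h₂ falls below the rate achievable on large flies alone: E₂/h₂ = λE₁/(1 + λh₁).
Solve for λ: λE₁h₂ = E₂(1 + λh₁) → λ(E₁h₂ − E₂h₁) = E₂ → λ = E₂/(E₁h₂ − E₂h₁).
λ = 5.77/(9.1×62.7 − 5.77×18.7) = 5.77/462.7 = 0.01247 per s.

0.012 per s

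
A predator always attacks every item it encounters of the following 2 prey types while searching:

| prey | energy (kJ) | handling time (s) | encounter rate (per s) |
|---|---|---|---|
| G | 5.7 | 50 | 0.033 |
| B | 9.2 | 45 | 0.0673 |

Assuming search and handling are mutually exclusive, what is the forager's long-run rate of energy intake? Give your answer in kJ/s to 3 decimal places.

R = (0.033×5.7 + 0.0673×9.2) / (1 + 0.033×50 + 0.0673×45) = 0.8073/5.678 = 0.1422 kJ/s.

0.142 kJ/s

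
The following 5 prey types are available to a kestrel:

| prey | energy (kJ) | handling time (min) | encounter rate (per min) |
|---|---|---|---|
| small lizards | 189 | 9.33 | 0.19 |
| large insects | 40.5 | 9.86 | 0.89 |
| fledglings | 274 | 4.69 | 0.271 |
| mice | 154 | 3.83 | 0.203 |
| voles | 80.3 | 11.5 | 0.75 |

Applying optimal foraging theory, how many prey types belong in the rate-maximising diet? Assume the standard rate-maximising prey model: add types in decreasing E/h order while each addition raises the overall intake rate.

2

Rank by E/h (kJ/min): fledglings 58.4, mice 40.2, small lizards 20.3, voles 6.98, large insects 4.11. Include each in turn until the next type's E/h falls below the running intake rate.
Rate on top 1: 32.7. mice: 40.2 > 32.7 → include.
Rate on top 2: 34.61. small lizards: 20.3 < 34.61 → exclude; stop.
Optimal diet: fledglings, mice — 2 of 5 types.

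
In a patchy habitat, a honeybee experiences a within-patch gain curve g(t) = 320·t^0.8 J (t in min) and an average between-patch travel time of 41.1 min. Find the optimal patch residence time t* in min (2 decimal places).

By the marginal value theorem, leave when the instantaneous gain rate g'(t) equals the habitat-wide average g(t)/(T + t).
g'(t) = 0.8·320·t^-0.2. Setting 0.8·320·t^-0.2 = 320·t^0.8/(41.1+t) gives 0.8(41.1+t) = t, so 0.20·t = 0.8×41.1.
t* = 0.8×41.1/0.20 = 164.4 min.

164.40 min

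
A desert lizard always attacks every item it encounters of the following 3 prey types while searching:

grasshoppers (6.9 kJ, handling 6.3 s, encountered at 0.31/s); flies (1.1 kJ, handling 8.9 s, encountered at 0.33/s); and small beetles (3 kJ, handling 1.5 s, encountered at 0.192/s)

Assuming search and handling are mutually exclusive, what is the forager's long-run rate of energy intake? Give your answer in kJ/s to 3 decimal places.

R = (0.31×6.9 + 0.33×1.1 + 0.192×3) / (1 + 0.31×6.3 + 0.33×8.9 + 0.192×1.5) = 3.078/6.178 = 0.4982 kJ/s.

0.498 kJ/s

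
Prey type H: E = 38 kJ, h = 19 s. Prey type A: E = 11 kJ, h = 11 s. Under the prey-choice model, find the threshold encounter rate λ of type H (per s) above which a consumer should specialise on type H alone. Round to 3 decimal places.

The zero-one rule: include type A iff E₂/h₂ > λE₁/(1+λh₁). Equality gives the switch point.
λE₁h₂ = E₂ + λE₂h₁ ⇒ λ = E₂/(E₁h₂ − E₂h₁) = 11/(418 − 209) = 0.05263 per s.

0.053 per s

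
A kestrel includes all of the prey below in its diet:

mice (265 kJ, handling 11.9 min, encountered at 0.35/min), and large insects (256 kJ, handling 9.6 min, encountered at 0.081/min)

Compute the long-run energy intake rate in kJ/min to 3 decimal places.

19.097 kJ/min

Energy encountered per unit search time: 0.35×265 + 0.081×256 = 113.5 kJ/min.
Handling time per unit search time: 0.35×11.9 + 0.081×9.6 = 4.943.
Rate = 113.5/(1 + 4.943) = 19.1 kJ/min.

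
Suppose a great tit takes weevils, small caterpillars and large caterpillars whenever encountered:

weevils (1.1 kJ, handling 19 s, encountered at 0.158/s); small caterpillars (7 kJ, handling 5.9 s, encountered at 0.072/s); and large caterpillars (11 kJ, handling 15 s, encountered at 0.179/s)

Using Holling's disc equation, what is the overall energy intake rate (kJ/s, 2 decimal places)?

0.37 kJ/s

R = Σλ_iE_i / (1 + Σλ_ih_i)
Numerator: 0.158×1.1 + 0.072×7 + 0.179×11 = 2.647
Denominator: 1 + 0.158×19 + 0.072×5.9 + 0.179×15 = 7.112
R = 2.647/7.112 = 0.3722 kJ/s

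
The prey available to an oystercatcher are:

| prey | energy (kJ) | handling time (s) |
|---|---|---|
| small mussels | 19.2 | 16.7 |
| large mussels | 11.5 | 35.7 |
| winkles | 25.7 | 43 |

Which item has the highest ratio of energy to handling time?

In descending order of E/h:
small mussels: 19.2/16.7 = 1.15 kJ/s
winkles: 25.7/43 = 0.598 kJ/s
large mussels: 11.5/35.7 = 0.322 kJ/s

small mussels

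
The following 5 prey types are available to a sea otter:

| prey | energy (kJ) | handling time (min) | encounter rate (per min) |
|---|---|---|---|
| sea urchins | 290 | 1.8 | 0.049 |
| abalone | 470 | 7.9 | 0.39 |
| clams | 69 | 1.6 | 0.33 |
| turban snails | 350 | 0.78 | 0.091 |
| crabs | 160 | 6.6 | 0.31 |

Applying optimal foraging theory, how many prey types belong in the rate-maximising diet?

E/h in descending order: turban snails 449, sea urchins 161, abalone 59.5, clams 43.1, crabs 24.2 kJ/min. The optimal diet is the largest prefix of this list for which every included type satisfies E_i/h_i > R on the types above it.
Rate on top 1: 29.74. sea urchins: 161 > 29.74 → include.
Rate on top 2: 39.73. abalone: 59.5 > 39.73 → include.
Rate on top 3: 54.09. clams: 43.1 < 54.09 → exclude; stop.
Optimal diet: turban snails, sea urchins, abalone — 3 of 5 types.

3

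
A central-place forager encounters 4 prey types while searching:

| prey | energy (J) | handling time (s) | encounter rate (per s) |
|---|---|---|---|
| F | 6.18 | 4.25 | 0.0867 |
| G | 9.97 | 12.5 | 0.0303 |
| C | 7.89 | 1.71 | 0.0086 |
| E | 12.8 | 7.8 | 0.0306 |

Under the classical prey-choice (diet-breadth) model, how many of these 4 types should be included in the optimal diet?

4

Profitabilities (E/h, J/s): C 4.61, E 1.64, F 1.45, G 0.798. Add prey in this order while the next type's profitability exceeds the intake rate on those already taken.
Rate on top 1: 0.06687. E: 1.64 > 0.06687 → include.
Rate on top 2: 0.3666. F: 1.45 > 0.3666 → include.
Rate on top 3: 0.6137. G: 0.798 > 0.6137 → include.
Optimal diet: C, E, F, G — 4 of 4 types.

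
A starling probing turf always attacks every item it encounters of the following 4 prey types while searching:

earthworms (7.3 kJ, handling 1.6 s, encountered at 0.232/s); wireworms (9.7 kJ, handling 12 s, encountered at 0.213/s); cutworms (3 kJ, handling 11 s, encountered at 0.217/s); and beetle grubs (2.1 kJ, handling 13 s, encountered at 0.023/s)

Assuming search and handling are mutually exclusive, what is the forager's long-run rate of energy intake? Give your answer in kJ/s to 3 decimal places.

R = Σλ_iE_i / (1 + Σλ_ih_i)
Numerator: 0.232×7.3 + 0.213×9.7 + 0.217×3 + 0.023×2.1 = 4.459
Denominator: 1 + 0.232×1.6 + 0.213×12 + 0.217×11 + 0.023×13 = 6.613
R = 4.459/6.613 = 0.6743 kJ/s

0.674 kJ/s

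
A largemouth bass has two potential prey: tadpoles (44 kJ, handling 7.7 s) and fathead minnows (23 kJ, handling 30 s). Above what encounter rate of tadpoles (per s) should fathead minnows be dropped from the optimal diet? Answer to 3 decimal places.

At the threshold, the rate on tadpoles alone equals the profitability of fathead minnows: λ·44/(1 + λ·7.7) = 23/30 = 0.7667.
Rearranging, λ(44 − 0.7667×7.7) = 0.7667, so λ = 0.7667/38.1 = 0.02012 per s.

0.020 per s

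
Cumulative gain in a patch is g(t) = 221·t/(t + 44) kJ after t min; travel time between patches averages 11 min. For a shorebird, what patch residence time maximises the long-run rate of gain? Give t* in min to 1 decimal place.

By the marginal value theorem, leave when the instantaneous gain rate g'(t) equals the habitat-wide average g(t)/(T + t).
g'(t) = 221·44/(t + 44)². Setting 221·44/(t+44)² = 221t/[(t+44)(11+t)] gives 44(11+t) = t(t+44), so t² = 44×11 = 484.
t* = √484 = 22 min.

22.0 min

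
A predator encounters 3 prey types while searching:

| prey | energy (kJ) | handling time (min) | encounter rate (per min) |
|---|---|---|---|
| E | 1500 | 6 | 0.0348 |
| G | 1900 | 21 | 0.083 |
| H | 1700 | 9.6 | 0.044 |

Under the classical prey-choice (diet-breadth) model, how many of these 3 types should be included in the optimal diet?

E/h in descending order: E 250, H 177, G 90.5 kJ/min. The optimal diet is the largest prefix of this list for which every included type satisfies E_i/h_i > R on the types above it.
Rate on top 1: 43.18. H: 177 > 43.18 → include.
Rate on top 2: 77.86. G: 90.5 > 77.86 → include.
Optimal diet: E, H, G — 3 of 3 types.

3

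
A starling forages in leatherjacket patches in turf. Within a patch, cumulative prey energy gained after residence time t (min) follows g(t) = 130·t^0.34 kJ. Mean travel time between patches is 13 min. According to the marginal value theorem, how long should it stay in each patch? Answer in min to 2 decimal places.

By the marginal value theorem, leave when the instantaneous gain rate g'(t) equals the habitat-wide average g(t)/(T + t).
g'(t) = 0.34·130·t^-0.66. Setting 0.34·130·t^-0.66 = 130·t^0.34/(13+t) gives 0.34(13+t) = t, so 0.66·t = 0.34×13.
t* = 0.34×13/0.66 = 6.697 min.

6.70 min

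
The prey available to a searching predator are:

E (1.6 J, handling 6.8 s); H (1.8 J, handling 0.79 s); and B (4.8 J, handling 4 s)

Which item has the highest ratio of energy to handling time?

In descending order of E/h:
H: 1.8/0.79 = 2.28 J/s
B: 4.8/4 = 1.2 J/s
E: 1.6/6.8 = 0.235 J/s

H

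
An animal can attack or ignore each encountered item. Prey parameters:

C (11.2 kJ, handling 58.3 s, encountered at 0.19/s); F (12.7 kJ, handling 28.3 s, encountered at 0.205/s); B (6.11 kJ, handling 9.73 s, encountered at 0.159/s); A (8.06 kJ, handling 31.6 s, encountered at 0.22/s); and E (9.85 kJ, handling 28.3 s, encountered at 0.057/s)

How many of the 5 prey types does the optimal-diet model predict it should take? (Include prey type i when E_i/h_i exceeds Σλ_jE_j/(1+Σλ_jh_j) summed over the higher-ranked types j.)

Profitabilities (E/h, kJ/s): B 0.628, F 0.449, E 0.348, A 0.255, C 0.192. Add prey in this order while the next type's profitability exceeds the intake rate on those already taken.
Rate on top 1: 0.3814. F: 0.449 > 0.3814 → include.
Rate on top 2: 0.4282. E: 0.348 < 0.4282 → exclude; stop.
Optimal diet: B, F — 2 of 5 types.

2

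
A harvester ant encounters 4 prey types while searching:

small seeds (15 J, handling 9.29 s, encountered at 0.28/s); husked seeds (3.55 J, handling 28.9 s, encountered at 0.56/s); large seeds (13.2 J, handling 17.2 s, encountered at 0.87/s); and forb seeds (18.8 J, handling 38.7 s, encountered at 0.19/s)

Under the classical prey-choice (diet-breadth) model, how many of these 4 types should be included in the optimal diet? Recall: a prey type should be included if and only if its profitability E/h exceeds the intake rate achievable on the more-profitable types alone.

E/h in descending order: small seeds 1.61, large seeds 0.767, forb seeds 0.486, husked seeds 0.123 J/s. The optimal diet is the largest prefix of this list for which every included type satisfies E_i/h_i > R on the types above it.
Rate on top 1: 1.166. large seeds: 0.767 < 1.166 → exclude; stop.
Optimal diet: small seeds — 1 of 4 types.

1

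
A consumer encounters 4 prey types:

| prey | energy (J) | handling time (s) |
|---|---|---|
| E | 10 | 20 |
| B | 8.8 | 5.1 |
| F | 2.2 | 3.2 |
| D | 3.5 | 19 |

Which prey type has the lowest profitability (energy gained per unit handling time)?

In descending order of E/h:
B: 8.8/5.1 = 1.73 J/s
F: 2.2/3.2 = 0.688 J/s
E: 10/20 = 0.5 J/s
D: 3.5/19 = 0.184 J/s

D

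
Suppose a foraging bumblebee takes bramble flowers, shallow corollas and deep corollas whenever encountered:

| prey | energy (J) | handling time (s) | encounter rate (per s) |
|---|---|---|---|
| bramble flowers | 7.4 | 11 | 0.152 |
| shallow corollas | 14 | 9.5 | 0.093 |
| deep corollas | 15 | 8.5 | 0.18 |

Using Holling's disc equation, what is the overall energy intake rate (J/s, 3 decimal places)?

1.008 J/s

Energy encountered per unit search time: 0.152×7.4 + 0.093×14 + 0.18×15 = 5.127 J/s.
Handling time per unit search time: 0.152×11 + 0.093×9.5 + 0.18×8.5 = 4.085.
Rate = 5.127/(1 + 4.085) = 1.008 J/s.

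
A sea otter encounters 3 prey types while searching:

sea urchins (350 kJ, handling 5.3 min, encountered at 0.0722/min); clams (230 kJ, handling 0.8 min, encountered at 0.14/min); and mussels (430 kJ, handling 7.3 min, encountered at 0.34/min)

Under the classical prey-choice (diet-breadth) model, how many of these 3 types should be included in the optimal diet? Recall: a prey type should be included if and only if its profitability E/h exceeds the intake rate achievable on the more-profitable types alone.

E/h in descending order: clams 288, sea urchins 66, mussels 58.9 kJ/min. The optimal diet is the largest prefix of this list for which every included type satisfies E_i/h_i > R on the types above it.
Rate on top 1: 28.96. sea urchins: 66 > 28.96 → include.
Rate on top 2: 38.45. mussels: 58.9 > 38.45 → include.
Optimal diet: clams, sea urchins, mussels — 3 of 3 types.

3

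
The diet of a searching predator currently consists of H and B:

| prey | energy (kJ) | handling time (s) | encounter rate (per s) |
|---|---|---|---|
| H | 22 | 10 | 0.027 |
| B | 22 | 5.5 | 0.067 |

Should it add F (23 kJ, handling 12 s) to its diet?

Yes

Current rate: (0.027×22 + 0.067×22)/(1 + 0.027×10 + 0.067×5.5) = 1.262 kJ/s.
F: E/h = 23/12 = 1.917 kJ/s.
Since 1.917 > R, including F increases the long-run rate.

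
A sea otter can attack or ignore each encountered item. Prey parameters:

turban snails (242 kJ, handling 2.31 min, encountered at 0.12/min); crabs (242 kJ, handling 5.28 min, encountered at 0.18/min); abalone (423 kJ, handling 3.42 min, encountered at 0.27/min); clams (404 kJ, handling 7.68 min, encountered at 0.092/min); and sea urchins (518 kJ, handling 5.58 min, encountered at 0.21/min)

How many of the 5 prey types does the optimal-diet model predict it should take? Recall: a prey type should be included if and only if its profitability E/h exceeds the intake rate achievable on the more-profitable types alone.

3

Rank by E/h (kJ/min): abalone 124, turban snails 105, sea urchins 92.8, clams 52.6, crabs 45.8. Include each in turn until the next type's E/h falls below the running intake rate.
Rate on top 1: 59.38. turban snails: 105 > 59.38 → include.
Rate on top 2: 65.1. sea urchins: 92.8 > 65.1 → include.
Rate on top 3: 74.73. clams: 52.6 < 74.73 → exclude; stop.
Optimal diet: abalone, turban snails, sea urchins — 3 of 5 types.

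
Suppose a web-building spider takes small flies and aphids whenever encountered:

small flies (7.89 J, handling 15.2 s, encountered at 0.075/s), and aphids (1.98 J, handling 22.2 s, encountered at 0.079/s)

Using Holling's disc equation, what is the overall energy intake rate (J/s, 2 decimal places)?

Energy encountered per unit search time: 0.075×7.89 + 0.079×1.98 = 0.7482 J/s.
Handling time per unit search time: 0.075×15.2 + 0.079×22.2 = 2.894.
Rate = 0.7482/(1 + 2.894) = 0.1921 J/s.

0.19 J/s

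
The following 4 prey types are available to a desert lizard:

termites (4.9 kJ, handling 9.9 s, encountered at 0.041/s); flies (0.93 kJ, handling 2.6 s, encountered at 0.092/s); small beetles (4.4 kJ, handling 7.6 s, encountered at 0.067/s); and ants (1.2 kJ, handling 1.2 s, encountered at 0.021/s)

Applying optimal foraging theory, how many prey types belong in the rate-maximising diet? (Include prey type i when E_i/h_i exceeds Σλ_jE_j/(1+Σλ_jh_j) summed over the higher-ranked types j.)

4

Profitabilities (E/h, kJ/s): ants 1, small beetles 0.579, termites 0.495, flies 0.358. Add prey in this order while the next type's profitability exceeds the intake rate on those already taken.
Rate on top 1: 0.02458. small beetles: 0.579 > 0.02458 → include.
Rate on top 2: 0.2086. termites: 0.495 > 0.2086 → include.
Rate on top 3: 0.2685. flies: 0.358 > 0.2685 → include.
Optimal diet: ants, small beetles, termites, flies — 4 of 4 types.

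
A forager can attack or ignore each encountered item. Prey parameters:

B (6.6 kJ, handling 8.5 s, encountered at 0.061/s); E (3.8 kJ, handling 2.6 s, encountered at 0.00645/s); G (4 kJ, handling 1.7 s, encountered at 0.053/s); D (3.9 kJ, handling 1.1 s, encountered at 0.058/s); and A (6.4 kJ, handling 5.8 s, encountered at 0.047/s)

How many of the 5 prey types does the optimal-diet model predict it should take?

5

E/h in descending order: D 3.55, G 2.35, E 1.46, A 1.1, B 0.776 kJ/s. The optimal diet is the largest prefix of this list for which every included type satisfies E_i/h_i > R on the types above it.
Rate on top 1: 0.2126. G: 2.35 > 0.2126 → include.
Rate on top 2: 0.3798. E: 1.46 > 0.3798 → include.
Rate on top 3: 0.3953. A: 1.1 > 0.3953 → include.
Rate on top 4: 0.529. B: 0.776 > 0.529 → include.
Optimal diet: D, G, E, A, B — 5 of 5 types.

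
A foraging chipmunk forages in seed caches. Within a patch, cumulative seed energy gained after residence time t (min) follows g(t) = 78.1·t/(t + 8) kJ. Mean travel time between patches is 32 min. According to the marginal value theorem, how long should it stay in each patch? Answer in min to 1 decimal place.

Optimal t* satisfies g'(t*) = g(t*)/(T + t*).
g'(t) = 78.1·8/(t + 8)². Setting 78.1·8/(t+8)² = 78.1t/[(t+8)(32+t)] gives 8(32+t) = t(t+8), so t² = 8×32 = 256.
t* = √256 = 16 min.

16.0 min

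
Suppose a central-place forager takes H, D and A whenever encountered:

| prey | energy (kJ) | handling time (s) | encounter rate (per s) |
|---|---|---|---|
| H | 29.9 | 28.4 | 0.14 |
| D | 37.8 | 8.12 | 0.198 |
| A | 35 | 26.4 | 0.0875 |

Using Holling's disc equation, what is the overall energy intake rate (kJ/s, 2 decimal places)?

R = (0.14×29.9 + 0.198×37.8 + 0.0875×35) / (1 + 0.14×28.4 + 0.198×8.12 + 0.0875×26.4) = 14.73/8.894 = 1.657 kJ/s.

1.66 kJ/s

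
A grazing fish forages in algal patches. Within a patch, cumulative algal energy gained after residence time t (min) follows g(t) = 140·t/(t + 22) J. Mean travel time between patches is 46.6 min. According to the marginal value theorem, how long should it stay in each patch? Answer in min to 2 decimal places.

Optimal t* satisfies g'(t*) = g(t*)/(T + t*).
g'(t) = 140·22/(t + 22)². Setting 140·22/(t+22)² = 140t/[(t+22)(46.6+t)] gives 22(46.6+t) = t(t+22), so t² = 22×46.6 = 1025.
t* = √1025 = 32.02 min.

32.02 min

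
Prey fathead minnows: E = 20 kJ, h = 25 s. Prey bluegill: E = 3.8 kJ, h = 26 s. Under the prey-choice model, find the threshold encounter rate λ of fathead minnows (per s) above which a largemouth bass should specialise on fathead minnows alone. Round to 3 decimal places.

0.009 per s

At the threshold, the rate on fathead minnows alone equals the profitability of bluegill: λ·20/(1 + λ·25) = 3.8/26 = 0.1462.
Rearranging, λ(20 − 0.1462×25) = 0.1462, so λ = 0.1462/16.35 = 0.008941 per s.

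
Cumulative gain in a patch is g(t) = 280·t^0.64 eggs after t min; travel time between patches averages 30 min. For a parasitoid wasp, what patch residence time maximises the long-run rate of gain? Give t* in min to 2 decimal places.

53.33 min

Optimal t* satisfies g'(t*) = g(t*)/(T + t*).
g'(t) = 0.64·280·t^-0.36. Setting 0.64·280·t^-0.36 = 280·t^0.64/(30+t) gives 0.64(30+t) = t, so 0.36·t = 0.64×30.
t* = 0.64×30/0.36 = 53.33 min.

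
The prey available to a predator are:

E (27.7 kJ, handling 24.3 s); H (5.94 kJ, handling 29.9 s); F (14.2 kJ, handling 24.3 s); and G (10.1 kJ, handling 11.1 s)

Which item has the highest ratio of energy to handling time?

In descending order of E/h:
E: 27.7/24.3 = 1.14 kJ/s
G: 10.1/11.1 = 0.91 kJ/s
F: 14.2/24.3 = 0.584 kJ/s
H: 5.94/29.9 = 0.199 kJ/s

E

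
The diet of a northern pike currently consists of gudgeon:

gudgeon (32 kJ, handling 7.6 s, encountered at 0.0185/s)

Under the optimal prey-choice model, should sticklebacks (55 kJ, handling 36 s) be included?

Intake rate on the current diet: R = (0.0185×32) / (1 + 0.0185×7.6) = 0.592/1.141 = 0.519 kJ/s.
Profitability of sticklebacks: 55/36 = 1.528 kJ/s.
1.528 > 0.519, so adding sticklebacks raises the average — include it.

Yes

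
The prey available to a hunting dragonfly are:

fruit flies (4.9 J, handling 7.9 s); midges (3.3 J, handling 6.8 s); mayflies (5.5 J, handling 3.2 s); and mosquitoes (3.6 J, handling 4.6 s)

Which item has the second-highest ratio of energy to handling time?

Profitability E/h (J/s): fruit flies = 4.9/7.9 = 0.62, midges = 3.3/6.8 = 0.485, mayflies = 5.5/3.2 = 1.72, mosquitoes = 3.6/4.6 = 0.783.
Ranked: mayflies > mosquitoes > fruit flies > midges.

mosquitoes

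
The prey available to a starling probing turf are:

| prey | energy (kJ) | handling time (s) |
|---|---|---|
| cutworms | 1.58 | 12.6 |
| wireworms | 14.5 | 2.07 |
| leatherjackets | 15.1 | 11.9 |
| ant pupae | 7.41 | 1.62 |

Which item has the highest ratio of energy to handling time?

wireworms

In descending order of E/h:
wireworms: 14.5/2.07 = 7 kJ/s
ant pupae: 7.41/1.62 = 4.57 kJ/s
leatherjackets: 15.1/11.9 = 1.27 kJ/s
cutworms: 1.58/12.6 = 0.125 kJ/s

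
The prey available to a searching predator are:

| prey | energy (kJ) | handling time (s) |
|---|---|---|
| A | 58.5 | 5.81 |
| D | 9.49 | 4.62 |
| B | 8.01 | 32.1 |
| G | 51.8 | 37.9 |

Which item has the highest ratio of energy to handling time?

In descending order of E/h:
A: 58.5/5.81 = 10.1 kJ/s
D: 9.49/4.62 = 2.05 kJ/s
G: 51.8/37.9 = 1.37 kJ/s
B: 8.01/32.1 = 0.25 kJ/s

A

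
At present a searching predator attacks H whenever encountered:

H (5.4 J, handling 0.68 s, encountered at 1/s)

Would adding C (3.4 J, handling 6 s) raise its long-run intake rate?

Intake rate on the current diet: R = (1×5.4) / (1 + 1×0.68) = 5.4/1.68 = 3.214 J/s.
C: E/h = 3.4/6 = 0.5667 J/s.
0.5667 < 3.214, so adding C would lower the average — exclude it.

No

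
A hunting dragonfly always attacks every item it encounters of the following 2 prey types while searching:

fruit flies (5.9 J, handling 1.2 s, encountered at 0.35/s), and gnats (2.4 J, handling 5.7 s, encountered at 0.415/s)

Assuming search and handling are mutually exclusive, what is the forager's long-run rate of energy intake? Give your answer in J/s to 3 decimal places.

R = (0.35×5.9 + 0.415×2.4) / (1 + 0.35×1.2 + 0.415×5.7) = 3.061/3.785 = 0.8086 J/s.

0.809 J/s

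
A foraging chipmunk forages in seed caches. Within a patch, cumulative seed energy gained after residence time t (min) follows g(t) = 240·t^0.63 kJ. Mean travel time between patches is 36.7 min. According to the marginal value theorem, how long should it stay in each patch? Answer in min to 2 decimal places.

Optimal t* satisfies g'(t*) = g(t*)/(T + t*).
g'(t) = 0.63·240·t^-0.37. Setting 0.63·240·t^-0.37 = 240·t^0.63/(36.7+t) gives 0.63(36.7+t) = t, so 0.37·t = 0.63×36.7.
t* = 0.63×36.7/0.37 = 62.49 min.

62.49 min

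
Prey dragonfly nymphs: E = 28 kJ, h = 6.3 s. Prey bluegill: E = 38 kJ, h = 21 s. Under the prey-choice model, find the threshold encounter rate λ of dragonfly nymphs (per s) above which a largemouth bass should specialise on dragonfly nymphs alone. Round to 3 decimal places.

The zero-one rule: include bluegill iff E₂/h₂ > λE₁/(1+λh₁). Equality gives the switch point.
λE₁h₂ = E₂ + λE₂h₁ ⇒ λ = E₂/(E₁h₂ − E₂h₁) = 38/(588 − 239.4) = 0.109 per s.

0.109 per s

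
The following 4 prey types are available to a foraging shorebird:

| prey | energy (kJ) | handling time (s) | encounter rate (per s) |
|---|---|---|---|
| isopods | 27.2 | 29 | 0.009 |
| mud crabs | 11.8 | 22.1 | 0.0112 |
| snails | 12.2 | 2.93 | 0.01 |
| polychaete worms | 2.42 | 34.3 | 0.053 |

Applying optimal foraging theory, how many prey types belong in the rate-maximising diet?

Rank by E/h (kJ/s): snails 4.16, isopods 0.938, mud crabs 0.534, polychaete worms 0.0706. Include each in turn until the next type's E/h falls below the running intake rate.
Rate on top 1: 0.1185. isopods: 0.938 > 0.1185 → include.
Rate on top 2: 0.2843. mud crabs: 0.534 > 0.2843 → include.
Rate on top 3: 0.3245. polychaete worms: 0.0706 < 0.3245 → exclude; stop.
Optimal diet: snails, isopods, mud crabs — 3 of 4 types.

3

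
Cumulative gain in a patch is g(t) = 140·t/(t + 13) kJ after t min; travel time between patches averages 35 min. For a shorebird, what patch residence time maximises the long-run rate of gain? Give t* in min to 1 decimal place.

21.3 min

Optimal t* satisfies g'(t*) = g(t*)/(T + t*).
g'(t) = 140·13/(t + 13)². Setting 140·13/(t+13)² = 140t/[(t+13)(35+t)] gives 13(35+t) = t(t+13), so t² = 13×35 = 455.
t* = √455 = 21.33 min.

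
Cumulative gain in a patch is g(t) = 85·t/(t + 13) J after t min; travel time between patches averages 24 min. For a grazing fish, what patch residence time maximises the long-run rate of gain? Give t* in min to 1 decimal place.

17.7 min

By the marginal value theorem, leave when the instantaneous gain rate g'(t) equals the habitat-wide average g(t)/(T + t).
g'(t) = 85·13/(t + 13)². Setting 85·13/(t+13)² = 85t/[(t+13)(24+t)] gives 13(24+t) = t(t+13), so t² = 13×24 = 312.
t* = √312 = 17.66 min.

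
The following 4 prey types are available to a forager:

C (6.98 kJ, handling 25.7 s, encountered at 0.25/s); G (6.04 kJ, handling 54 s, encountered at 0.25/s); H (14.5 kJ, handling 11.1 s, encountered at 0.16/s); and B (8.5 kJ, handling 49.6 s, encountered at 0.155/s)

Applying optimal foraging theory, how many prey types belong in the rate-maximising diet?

Profitabilities (E/h, kJ/s): H 1.31, C 0.272, B 0.171, G 0.112. Add prey in this order while the next type's profitability exceeds the intake rate on those already taken.
Rate on top 1: 0.8357. C: 0.272 < 0.8357 → exclude; stop.
Optimal diet: H — 1 of 4 types.

1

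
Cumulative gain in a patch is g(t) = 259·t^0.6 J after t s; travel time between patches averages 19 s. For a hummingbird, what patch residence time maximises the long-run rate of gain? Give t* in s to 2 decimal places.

28.50 s

Optimal t* satisfies g'(t*) = g(t*)/(T + t*).
g'(t) = 0.6·259·t^-0.4. Setting 0.6·259·t^-0.4 = 259·t^0.6/(19+t) gives 0.6(19+t) = t, so 0.40·t = 0.6×19.
t* = 0.6×19/0.40 = 28.5 s.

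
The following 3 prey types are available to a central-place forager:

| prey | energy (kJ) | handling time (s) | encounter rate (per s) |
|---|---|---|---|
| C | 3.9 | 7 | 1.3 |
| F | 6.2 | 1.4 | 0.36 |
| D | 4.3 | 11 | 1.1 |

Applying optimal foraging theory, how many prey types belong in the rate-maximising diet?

1

Rank by E/h (kJ/s): F 4.43, C 0.557, D 0.391. Include each in turn until the next type's E/h falls below the running intake rate.
Rate on top 1: 1.484. C: 0.557 < 1.484 → exclude; stop.
Optimal diet: F — 1 of 3 types.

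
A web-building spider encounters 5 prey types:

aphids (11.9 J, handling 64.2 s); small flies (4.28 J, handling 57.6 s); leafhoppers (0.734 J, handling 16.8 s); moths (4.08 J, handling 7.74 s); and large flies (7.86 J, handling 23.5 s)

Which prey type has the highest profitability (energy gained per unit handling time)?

In descending order of E/h:
moths: 4.08/7.74 = 0.527 J/s
large flies: 7.86/23.5 = 0.334 J/s
aphids: 11.9/64.2 = 0.185 J/s
small flies: 4.28/57.6 = 0.0743 J/s
leafhoppers: 0.734/16.8 = 0.0437 J/s

moths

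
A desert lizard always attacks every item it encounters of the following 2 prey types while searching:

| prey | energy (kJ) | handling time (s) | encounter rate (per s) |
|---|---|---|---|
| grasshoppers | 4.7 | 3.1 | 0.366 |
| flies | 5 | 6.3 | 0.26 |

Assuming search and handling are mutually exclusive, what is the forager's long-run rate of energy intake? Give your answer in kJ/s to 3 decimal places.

0.801 kJ/s

R = Σλ_iE_i / (1 + Σλ_ih_i)
Numerator: 0.366×4.7 + 0.26×5 = 3.02
Denominator: 1 + 0.366×3.1 + 0.26×6.3 = 3.773
R = 3.02/3.773 = 0.8006 kJ/s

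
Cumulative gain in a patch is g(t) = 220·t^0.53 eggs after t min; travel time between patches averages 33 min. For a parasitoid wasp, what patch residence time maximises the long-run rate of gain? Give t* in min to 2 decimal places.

Optimal t* satisfies g'(t*) = g(t*)/(T + t*).
g'(t) = 0.53·220·t^-0.47. Setting 0.53·220·t^-0.47 = 220·t^0.53/(33+t) gives 0.53(33+t) = t, so 0.47·t = 0.53×33.
t* = 0.53×33/0.47 = 37.21 min.

37.21 min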